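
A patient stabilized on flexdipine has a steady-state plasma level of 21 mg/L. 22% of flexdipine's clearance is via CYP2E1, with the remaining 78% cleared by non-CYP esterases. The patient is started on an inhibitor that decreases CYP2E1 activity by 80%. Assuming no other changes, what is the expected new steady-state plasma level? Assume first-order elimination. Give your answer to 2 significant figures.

25 mg/L

CYP2E1: 0.22 × 0.2 = 0.044
Other: 0.78 (unchanged)
Relative clearance = 0.044 + 0.78 = 0.824.
Steady-state plasma level ∝ 1/CL, so new value = 21 / 0.824 = 25 mg/L.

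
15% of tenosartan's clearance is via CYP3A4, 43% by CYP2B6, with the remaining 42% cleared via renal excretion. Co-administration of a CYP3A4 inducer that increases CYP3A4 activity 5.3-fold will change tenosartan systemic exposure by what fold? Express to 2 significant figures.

CYP3A4: 0.15 × 5.3 = 0.795
CYP2B6: 0.43 (unchanged)
Other: 0.42 (unchanged)
CL_new/CL_old = 0.795 + 0.43 + 0.42 = 1.645.
Since systemic exposure ∝ 1/CL, the ratio is 1 / 1.645 = 0.61.

0.61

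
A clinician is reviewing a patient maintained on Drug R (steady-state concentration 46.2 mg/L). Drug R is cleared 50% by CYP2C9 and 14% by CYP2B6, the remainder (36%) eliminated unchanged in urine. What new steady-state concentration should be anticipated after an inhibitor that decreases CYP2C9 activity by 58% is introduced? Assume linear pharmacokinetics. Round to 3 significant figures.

65.1 mg/L

The CYP2C9 pathway (50% of clearance) is reduced to 0.42× activity: 0.5 × 0.42 = 0.21.
CYP2B6 (14%) and the residual 36% are unaffected.
New clearance relative to baseline: 0.21 + 0.14 + 0.36 = 0.71.
Steady-state concentration ∝ 1/CL, so new value = 46.2 / 0.71 = 65.1 mg/L.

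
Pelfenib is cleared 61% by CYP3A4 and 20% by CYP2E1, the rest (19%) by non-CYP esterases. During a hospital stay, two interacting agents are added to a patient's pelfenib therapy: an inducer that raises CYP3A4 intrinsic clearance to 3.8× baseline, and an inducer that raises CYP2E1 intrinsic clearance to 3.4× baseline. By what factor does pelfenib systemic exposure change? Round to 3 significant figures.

0.314

CYP3A4: 0.61 × 3.8 = 2.318
CYP2E1: 0.2 × 3.4 = 0.68
Other: 0.19 (unchanged)
Relative clearance = 2.318 + 0.68 + 0.19 = 3.188.
Net systemic exposure ratio = 1 / 3.188 = 0.314.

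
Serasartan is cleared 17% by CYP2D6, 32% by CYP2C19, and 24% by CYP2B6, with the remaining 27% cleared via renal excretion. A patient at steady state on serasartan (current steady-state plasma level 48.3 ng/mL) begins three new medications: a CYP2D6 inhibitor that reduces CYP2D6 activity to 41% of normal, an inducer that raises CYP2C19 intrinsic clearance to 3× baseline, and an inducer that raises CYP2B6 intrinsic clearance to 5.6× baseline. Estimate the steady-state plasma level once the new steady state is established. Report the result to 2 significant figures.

CYP2D6: 0.17 × 0.41 = 0.0697
CYP2C19: 0.32 × 3 = 0.96
CYP2B6: 0.24 × 5.6 = 1.344
Other: 0.27 (unchanged)
CL_new/CL_old = 0.0697 + 0.96 + 1.344 + 0.27 = 2.6437.
New steady-state plasma level = 48.3 / 2.6437 = 18 ng/mL (concentration scales inversely with clearance).

18 ng/mL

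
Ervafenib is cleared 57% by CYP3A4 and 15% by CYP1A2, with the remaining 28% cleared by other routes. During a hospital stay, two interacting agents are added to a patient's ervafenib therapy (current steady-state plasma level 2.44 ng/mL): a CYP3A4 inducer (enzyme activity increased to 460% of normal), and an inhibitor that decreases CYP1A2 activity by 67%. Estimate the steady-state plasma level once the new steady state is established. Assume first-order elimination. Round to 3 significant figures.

The CYP3A4 pathway (57% of clearance) is boosted to 4.6× activity: 0.57 × 4.6 = 2.622.
The CYP1A2 pathway (15% of clearance) drops to 0.33× activity: 0.15 × 0.33 = 0.0495.
Non-CYP routes (28%) are unchanged.
New clearance relative to baseline: 2.622 + 0.0495 + 0.28 = 2.9515.
New steady-state plasma level = 2.44 / 2.9515 = 0.827 ng/mL (concentration scales inversely with clearance).

0.827 ng/mL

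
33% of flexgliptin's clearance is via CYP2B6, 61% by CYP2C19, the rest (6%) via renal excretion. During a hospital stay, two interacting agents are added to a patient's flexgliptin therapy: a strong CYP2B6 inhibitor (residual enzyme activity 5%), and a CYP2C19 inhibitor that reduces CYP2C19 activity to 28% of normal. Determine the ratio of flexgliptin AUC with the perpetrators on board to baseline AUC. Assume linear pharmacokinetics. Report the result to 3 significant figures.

4.04

CYP2B6: 0.33 × 0.05 = 0.0165
CYP2C19: 0.61 × 0.28 = 0.1708
Other: 0.06 (unchanged)
CL_new/CL_old = 0.0165 + 0.1708 + 0.06 = 0.2473.
AUC ∝ 1/CL: fold-change = 1 / 0.2473 = 4.04.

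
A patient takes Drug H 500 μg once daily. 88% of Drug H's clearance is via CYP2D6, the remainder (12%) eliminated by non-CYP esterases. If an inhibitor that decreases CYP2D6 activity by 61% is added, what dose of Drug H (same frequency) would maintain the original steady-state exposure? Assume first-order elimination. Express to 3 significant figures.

232 μg

The CYP2D6 pathway (88% of clearance) drops to 0.39× activity: 0.88 × 0.39 = 0.3432.
The remaining 12% of clearance is unaffected.
CL_new/CL_old = 0.3432 + 0.12 = 0.4632.
Exposure is unchanged when dose changes in proportion to clearance. New dose = 500 μg × 0.4632 = 232 μg.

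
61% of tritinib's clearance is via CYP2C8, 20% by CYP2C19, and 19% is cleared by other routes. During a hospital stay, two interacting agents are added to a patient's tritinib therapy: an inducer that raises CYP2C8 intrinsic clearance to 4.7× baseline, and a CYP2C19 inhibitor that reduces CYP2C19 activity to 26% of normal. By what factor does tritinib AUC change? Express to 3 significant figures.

0.322

CYP2C8: 0.61 × 4.7 = 2.867
CYP2C19: 0.2 × 0.26 = 0.052
Other: 0.19 (unchanged)
Relative clearance = 2.867 + 0.052 + 0.19 = 3.109.
Because AUC varies inversely with clearance, the combined effect is 1 / 3.109 = 0.322.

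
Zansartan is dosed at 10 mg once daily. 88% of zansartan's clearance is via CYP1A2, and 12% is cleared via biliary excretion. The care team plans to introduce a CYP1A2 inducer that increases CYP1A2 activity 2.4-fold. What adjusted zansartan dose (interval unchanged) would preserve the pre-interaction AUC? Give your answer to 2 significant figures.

22 mg

The CYP1A2 pathway (88% of clearance) is boosted to 2.4× activity: 0.88 × 2.4 = 2.112.
Non-CYP routes (12%) are unchanged.
Relative clearance = 2.112 + 0.12 = 2.232.
Css,avg = (dose rate)/CL, so holding Css fixed requires dose ∝ CL: 10 × 2.232 = 22 mg.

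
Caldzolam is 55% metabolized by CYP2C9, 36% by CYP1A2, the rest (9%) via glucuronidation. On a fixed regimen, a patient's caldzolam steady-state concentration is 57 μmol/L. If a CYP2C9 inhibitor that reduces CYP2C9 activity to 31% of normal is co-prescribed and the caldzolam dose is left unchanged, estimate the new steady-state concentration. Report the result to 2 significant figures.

92 μmol/L

The CYP2C9 pathway (55% of clearance) falls to 0.31× activity: 0.55 × 0.31 = 0.1705.
CYP1A2 (36%) and the residual 9% are unaffected.
Relative clearance = 0.1705 + 0.36 + 0.09 = 0.6205.
New steady-state concentration = baseline ÷ relative clearance = 57 / 0.6205 = 92 μmol/L.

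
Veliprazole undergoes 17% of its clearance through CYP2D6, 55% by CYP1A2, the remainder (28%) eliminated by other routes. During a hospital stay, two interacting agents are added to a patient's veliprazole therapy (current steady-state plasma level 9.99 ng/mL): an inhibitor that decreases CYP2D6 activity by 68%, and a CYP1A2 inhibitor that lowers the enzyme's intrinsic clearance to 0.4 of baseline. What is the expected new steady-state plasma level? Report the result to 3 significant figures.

18.0 ng/mL

The CYP2D6 pathway (17% of clearance) is reduced to 0.32× activity: 0.17 × 0.32 = 0.0544.
The CYP1A2 pathway (55% of clearance) drops to 0.4× activity: 0.55 × 0.4 = 0.22.
Non-CYP routes (28%) are unchanged.
New clearance relative to baseline: 0.0544 + 0.22 + 0.28 = 0.5544.
Dividing the baseline by the relative clearance: 9.99 / 0.5544 = 18.0 ng/mL.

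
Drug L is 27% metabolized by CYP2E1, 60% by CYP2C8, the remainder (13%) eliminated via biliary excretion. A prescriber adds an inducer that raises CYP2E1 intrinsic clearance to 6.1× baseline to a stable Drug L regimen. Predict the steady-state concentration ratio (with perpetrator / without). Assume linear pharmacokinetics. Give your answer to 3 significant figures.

0.421

The CYP2E1 pathway (27% of clearance) increases to 6.1× activity: 0.27 × 6.1 = 1.647.
CYP2C8 (60%) and the residual 13% are unaffected.
Relative clearance = 1.647 + 0.6 + 0.13 = 2.377.
Steady-state concentration ratio = CL_old/CL_new = 1 / 2.377 = 0.421.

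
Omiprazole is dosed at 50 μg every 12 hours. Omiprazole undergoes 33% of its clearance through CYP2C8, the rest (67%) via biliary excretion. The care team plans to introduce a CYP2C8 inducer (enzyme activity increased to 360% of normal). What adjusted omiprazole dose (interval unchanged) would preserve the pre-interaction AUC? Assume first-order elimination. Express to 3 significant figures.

The CYP2C8 pathway (33% of clearance) rises to 3.6× activity: 0.33 × 3.6 = 1.188.
The remaining 67% of clearance is unaffected.
CL_new/CL_old = 1.188 + 0.67 = 1.858.
Css,avg = (dose rate)/CL, so holding Css fixed requires dose ∝ CL: 50 × 1.858 = 92.9 μg.

92.9 μg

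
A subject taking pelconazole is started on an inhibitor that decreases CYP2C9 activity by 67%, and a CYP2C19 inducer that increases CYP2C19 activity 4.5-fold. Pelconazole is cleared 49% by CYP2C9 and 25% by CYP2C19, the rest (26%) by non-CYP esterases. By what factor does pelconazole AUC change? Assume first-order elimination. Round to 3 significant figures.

0.647

CYP2C9: 0.49 × 0.33 = 0.1617
CYP2C19: 0.25 × 4.5 = 1.125
Other: 0.26 (unchanged)
CL_new/CL_old = 0.1617 + 1.125 + 0.26 = 1.5467.
Net AUC ratio = 1 / 1.5467 = 0.647.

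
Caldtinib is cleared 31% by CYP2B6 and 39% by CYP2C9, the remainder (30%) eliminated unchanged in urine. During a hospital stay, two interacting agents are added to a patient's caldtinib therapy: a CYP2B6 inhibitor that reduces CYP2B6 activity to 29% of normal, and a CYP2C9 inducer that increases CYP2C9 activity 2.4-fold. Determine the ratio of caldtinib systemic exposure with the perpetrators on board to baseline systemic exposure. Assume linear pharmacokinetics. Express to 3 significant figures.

The CYP2B6 pathway (31% of clearance) is reduced to 0.29× activity: 0.31 × 0.29 = 0.0899.
The CYP2C9 pathway (39% of clearance) increases to 2.4× activity: 0.39 × 2.4 = 0.936.
The remaining 30% of clearance is unaffected.
New clearance relative to baseline: 0.0899 + 0.936 + 0.3 = 1.3259.
Systemic exposure ∝ 1/CL: fold-change = 1 / 1.3259 = 0.754.

0.754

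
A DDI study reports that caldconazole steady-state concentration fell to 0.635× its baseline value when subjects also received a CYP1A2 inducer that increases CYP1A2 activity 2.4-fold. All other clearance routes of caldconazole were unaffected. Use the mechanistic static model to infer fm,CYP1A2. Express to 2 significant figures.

0.41

CL'/CL = 1 / 0.635 = 1.575
2.4·fm + (1 − fm) = 1.575
fm = (1.575 − 1) / (2.4 − 1) = 0.41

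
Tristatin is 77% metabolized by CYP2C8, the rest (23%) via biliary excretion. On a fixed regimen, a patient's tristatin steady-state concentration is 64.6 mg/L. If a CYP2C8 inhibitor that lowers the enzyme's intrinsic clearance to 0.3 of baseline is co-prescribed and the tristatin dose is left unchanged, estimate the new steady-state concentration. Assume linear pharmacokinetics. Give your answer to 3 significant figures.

CYP2C8: 0.77 × 0.3 = 0.231
Other: 0.23 (unchanged)
New clearance relative to baseline: 0.231 + 0.23 = 0.461.
New steady-state concentration = baseline ÷ relative clearance = 64.6 / 0.461 = 140 mg/L.

140 mg/L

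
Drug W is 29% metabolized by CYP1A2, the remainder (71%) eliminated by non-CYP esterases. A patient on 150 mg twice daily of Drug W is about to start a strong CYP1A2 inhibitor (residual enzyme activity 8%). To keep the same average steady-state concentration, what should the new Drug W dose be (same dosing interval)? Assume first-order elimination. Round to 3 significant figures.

CYP1A2: 0.29 × 0.08 = 0.0232
Other: 0.71 (unchanged)
CL_new/CL_old = 0.0232 + 0.71 = 0.7332.
Exposure is unchanged when dose changes in proportion to clearance. New dose = 150 mg × 0.7332 = 110 mg.

110 mg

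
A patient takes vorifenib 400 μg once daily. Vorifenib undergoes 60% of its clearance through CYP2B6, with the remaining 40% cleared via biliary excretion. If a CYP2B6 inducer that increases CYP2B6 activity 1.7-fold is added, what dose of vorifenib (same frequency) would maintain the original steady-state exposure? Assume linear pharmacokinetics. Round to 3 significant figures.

The CYP2B6 pathway (60% of clearance) increases to 1.7× activity: 0.6 × 1.7 = 1.02.
The remaining 40% of clearance is unaffected.
Relative clearance = 1.02 + 0.4 = 1.42.
To maintain the same steady-state level, dose must scale with clearance: new dose = 400 × 1.42 = 568 μg.

568 μg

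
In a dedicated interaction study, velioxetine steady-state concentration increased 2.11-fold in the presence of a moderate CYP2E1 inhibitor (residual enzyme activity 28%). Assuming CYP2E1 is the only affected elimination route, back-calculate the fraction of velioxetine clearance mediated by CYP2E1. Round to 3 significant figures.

0.731

CL'/CL = 1 / 2.11 = 0.4739
0.28·fm + (1 − fm) = 0.4739
fm = (0.4739 − 1) / (0.28 − 1) = 0.731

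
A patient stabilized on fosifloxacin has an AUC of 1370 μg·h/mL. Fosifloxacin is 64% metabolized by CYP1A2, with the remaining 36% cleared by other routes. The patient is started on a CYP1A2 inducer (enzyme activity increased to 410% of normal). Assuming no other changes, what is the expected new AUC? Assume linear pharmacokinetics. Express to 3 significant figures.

459 μg·h/mL

CYP1A2: 0.64 × 4.1 = 2.624
Other: 0.36 (unchanged)
CL_new/CL_old = 2.624 + 0.36 = 2.984.
AUC ∝ 1/CL, so new value = 1370 / 2.984 = 459 μg·h/mL.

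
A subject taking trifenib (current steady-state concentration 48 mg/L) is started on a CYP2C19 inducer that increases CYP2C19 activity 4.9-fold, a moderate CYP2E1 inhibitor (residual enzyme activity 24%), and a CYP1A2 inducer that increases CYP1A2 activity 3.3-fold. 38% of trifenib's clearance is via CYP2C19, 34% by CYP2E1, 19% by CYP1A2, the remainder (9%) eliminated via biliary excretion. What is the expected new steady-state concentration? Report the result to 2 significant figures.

The CYP2C19 pathway (38% of clearance) rises to 4.9× activity: 0.38 × 4.9 = 1.862.
The CYP2E1 pathway (34% of clearance) drops to 0.24× activity: 0.34 × 0.24 = 0.0816.
The CYP1A2 pathway (19% of clearance) is boosted to 3.3× activity: 0.19 × 3.3 = 0.627.
The remaining 9% of clearance is unaffected.
CL_new/CL_old = 1.862 + 0.0816 + 0.627 + 0.09 = 2.6606.
Steady-state concentration ∝ 1/CL: new value = 48 / 2.6606 = 18 mg/L.

18 mg/L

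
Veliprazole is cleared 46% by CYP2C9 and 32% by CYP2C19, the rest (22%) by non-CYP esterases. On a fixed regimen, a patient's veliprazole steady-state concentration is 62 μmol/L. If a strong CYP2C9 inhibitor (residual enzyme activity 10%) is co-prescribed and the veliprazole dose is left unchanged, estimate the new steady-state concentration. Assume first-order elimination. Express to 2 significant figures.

1.1 × 10² μmol/L

The CYP2C9 pathway (46% of clearance) drops to 0.1× activity: 0.46 × 0.1 = 0.046.
CYP2C19 (32%) and the residual 22% are unaffected.
CL_new/CL_old = 0.046 + 0.32 + 0.22 = 0.586.
Steady-state concentration ∝ 1/CL, so new value = 62 / 0.586 = 1.1 × 10² μmol/L.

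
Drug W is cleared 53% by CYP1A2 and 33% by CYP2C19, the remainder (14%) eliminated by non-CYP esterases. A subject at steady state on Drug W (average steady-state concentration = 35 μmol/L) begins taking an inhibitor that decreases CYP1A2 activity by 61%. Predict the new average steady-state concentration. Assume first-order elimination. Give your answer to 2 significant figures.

52 μmol/L

The CYP1A2 pathway (53% of clearance) is reduced to 0.39× activity: 0.53 × 0.39 = 0.2067.
CYP2C19 (33%) and the residual 14% are unaffected.
New clearance relative to baseline: 0.2067 + 0.33 + 0.14 = 0.6767.
New average steady-state concentration = baseline ÷ relative clearance = 35 / 0.6767 = 52 μmol/L.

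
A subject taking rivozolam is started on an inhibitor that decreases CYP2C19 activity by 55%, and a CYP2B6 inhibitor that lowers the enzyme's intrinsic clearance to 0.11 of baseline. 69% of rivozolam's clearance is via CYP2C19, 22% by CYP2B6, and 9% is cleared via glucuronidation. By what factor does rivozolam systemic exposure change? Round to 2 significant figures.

The CYP2C19 pathway (69% of clearance) is reduced to 0.45× activity: 0.69 × 0.45 = 0.3105.
The CYP2B6 pathway (22% of clearance) is reduced to 0.11× activity: 0.22 × 0.11 = 0.0242.
The remaining 9% of clearance is unaffected.
Relative clearance = 0.3105 + 0.0242 + 0.09 = 0.4247.
Because systemic exposure varies inversely with clearance, the combined effect is 1 / 0.4247 = 2.4.

2.4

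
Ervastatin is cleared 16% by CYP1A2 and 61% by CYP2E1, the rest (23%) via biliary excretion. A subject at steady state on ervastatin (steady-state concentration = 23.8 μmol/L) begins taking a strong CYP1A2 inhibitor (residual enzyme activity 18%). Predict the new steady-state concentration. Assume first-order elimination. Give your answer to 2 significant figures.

The CYP1A2 pathway (16% of clearance) falls to 0.18× activity: 0.16 × 0.18 = 0.0288.
CYP2E1 (61%) and the residual 23% are unaffected.
New clearance relative to baseline: 0.0288 + 0.61 + 0.23 = 0.8688.
With dosing unchanged, steady-state concentration scales as 1/CL: 23.8 / 0.8688 = 27 μmol/L.

27 μmol/L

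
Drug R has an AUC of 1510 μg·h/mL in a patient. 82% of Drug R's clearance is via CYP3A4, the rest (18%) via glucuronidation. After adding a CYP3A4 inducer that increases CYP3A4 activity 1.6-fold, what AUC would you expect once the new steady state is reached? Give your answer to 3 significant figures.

The CYP3A4 pathway (82% of clearance) increases to 1.6× activity: 0.82 × 1.6 = 1.312.
The remaining 18% of clearance is unaffected.
CL_new/CL_old = 1.312 + 0.18 = 1.492.
New AUC = baseline ÷ relative clearance = 1510 / 1.492 = 1.01 × 10³ μg·h/mL.

1.01 × 10³ μg·h/mL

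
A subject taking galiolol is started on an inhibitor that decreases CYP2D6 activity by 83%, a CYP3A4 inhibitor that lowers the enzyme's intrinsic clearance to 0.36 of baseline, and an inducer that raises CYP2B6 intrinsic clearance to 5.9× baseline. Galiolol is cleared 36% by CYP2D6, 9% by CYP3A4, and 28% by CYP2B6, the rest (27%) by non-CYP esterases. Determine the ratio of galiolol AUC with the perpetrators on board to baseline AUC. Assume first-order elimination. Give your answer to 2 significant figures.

0.50

The CYP2D6 pathway (36% of clearance) is reduced to 0.17× activity: 0.36 × 0.17 = 0.0612.
The CYP3A4 pathway (9% of clearance) falls to 0.36× activity: 0.09 × 0.36 = 0.0324.
The CYP2B6 pathway (28% of clearance) rises to 5.9× activity: 0.28 × 5.9 = 1.652.
Non-CYP routes (27%) are unchanged.
New clearance relative to baseline: 0.0612 + 0.0324 + 1.652 + 0.27 = 2.0156.
AUC ∝ 1/CL: fold-change = 1 / 2.0156 = 0.50.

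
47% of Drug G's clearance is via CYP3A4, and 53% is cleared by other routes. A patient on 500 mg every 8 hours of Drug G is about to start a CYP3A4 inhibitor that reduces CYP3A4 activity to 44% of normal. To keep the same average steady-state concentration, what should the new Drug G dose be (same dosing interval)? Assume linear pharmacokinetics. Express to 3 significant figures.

368 mg

The CYP3A4 pathway (47% of clearance) falls to 0.44× activity: 0.47 × 0.44 = 0.2068.
Non-CYP routes (53%) are unchanged.
Relative clearance = 0.2068 + 0.53 = 0.7368.
Exposure is unchanged when dose changes in proportion to clearance. New dose = 500 mg × 0.7368 = 368 mg.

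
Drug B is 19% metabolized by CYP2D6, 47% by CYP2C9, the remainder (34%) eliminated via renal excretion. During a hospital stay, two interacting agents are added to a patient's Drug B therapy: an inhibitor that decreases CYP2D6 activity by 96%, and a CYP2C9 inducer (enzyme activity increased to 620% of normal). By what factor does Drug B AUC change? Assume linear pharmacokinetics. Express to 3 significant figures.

0.307

The CYP2D6 pathway (19% of clearance) falls to 0.04× activity: 0.19 × 0.04 = 0.0076.
The CYP2C9 pathway (47% of clearance) increases to 6.2× activity: 0.47 × 6.2 = 2.914.
The remaining 34% of clearance is unaffected.
CL_new/CL_old = 0.0076 + 2.914 + 0.34 = 3.2616.
AUC ∝ 1/CL: fold-change = 1 / 3.2616 = 0.307.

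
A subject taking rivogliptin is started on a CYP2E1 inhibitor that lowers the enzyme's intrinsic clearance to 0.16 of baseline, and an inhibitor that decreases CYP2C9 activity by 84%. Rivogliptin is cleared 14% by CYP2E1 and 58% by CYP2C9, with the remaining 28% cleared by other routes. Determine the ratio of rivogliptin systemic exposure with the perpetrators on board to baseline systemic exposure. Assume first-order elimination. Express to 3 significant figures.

2.53

The CYP2E1 pathway (14% of clearance) drops to 0.16× activity: 0.14 × 0.16 = 0.0224.
The CYP2C9 pathway (58% of clearance) is reduced to 0.16× activity: 0.58 × 0.16 = 0.0928.
The remaining 28% of clearance is unaffected.
CL_new/CL_old = 0.0224 + 0.0928 + 0.28 = 0.3952.
Because systemic exposure varies inversely with clearance, the combined effect is 1 / 0.3952 = 2.53.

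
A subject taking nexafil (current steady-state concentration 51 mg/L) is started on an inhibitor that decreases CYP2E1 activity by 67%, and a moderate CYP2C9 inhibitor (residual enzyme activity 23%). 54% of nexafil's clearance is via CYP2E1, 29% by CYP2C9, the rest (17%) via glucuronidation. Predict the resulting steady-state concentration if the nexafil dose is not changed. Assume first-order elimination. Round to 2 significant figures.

The CYP2E1 pathway (54% of clearance) is reduced to 0.33× activity: 0.54 × 0.33 = 0.1782.
The CYP2C9 pathway (29% of clearance) drops to 0.23× activity: 0.29 × 0.23 = 0.0667.
Non-CYP routes (17%) are unchanged.
CL_new/CL_old = 0.1782 + 0.0667 + 0.17 = 0.4149.
Dividing the baseline by the relative clearance: 51 / 0.4149 = 1.2 × 10² mg/L.

1.2 × 10² mg/L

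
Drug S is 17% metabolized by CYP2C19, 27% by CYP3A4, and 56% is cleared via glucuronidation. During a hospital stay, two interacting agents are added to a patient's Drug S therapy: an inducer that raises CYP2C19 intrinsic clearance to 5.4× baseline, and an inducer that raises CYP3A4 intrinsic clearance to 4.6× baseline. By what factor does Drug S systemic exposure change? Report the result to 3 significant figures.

The CYP2C19 pathway (17% of clearance) increases to 5.4× activity: 0.17 × 5.4 = 0.918.
The CYP3A4 pathway (27% of clearance) increases to 4.6× activity: 0.27 × 4.6 = 1.242.
Non-CYP routes (56%) are unchanged.
Relative clearance = 0.918 + 1.242 + 0.56 = 2.72.
Because systemic exposure varies inversely with clearance, the combined effect is 1 / 2.72 = 0.368.

0.368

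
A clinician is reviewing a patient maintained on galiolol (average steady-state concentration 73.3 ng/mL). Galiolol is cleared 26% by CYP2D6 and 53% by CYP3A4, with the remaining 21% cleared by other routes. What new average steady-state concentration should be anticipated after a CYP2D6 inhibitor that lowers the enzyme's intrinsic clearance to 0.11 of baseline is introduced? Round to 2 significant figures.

CYP2D6: 0.26 × 0.11 = 0.0286
CYP3A4: 0.53 (unchanged)
Other: 0.21 (unchanged)
CL_new/CL_old = 0.0286 + 0.53 + 0.21 = 0.7686.
New average steady-state concentration = baseline ÷ relative clearance = 73.3 / 0.7686 = 95 ng/mL.

95 ng/mL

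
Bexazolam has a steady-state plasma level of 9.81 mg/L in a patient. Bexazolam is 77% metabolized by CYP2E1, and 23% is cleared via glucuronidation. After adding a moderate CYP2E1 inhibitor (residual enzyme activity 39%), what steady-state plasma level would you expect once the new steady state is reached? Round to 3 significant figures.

CYP2E1: 0.77 × 0.39 = 0.3003
Other: 0.23 (unchanged)
Relative clearance = 0.3003 + 0.23 = 0.5303.
Steady-state plasma level ∝ 1/CL, so new value = 9.81 / 0.5303 = 18.5 mg/L.

18.5 mg/L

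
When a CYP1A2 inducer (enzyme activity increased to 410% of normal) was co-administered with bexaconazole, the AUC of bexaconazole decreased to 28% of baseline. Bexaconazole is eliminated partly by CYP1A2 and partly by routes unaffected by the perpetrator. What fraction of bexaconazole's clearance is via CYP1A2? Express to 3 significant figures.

Write x for the fraction cleared via CYP1A2. The observed AUC change means clearance rose to 1/0.280 = 3.571 of baseline.
Setting x·4.1 + (1 − x) = 3.571 and solving: x = (3.571 − 1)/(4.1 − 1) = 0.829.

0.829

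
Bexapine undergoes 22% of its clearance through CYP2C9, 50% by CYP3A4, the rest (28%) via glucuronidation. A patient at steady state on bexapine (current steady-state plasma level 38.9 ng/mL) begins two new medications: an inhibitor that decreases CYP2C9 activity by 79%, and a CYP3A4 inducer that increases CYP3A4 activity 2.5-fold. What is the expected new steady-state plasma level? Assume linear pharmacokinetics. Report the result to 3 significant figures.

24.7 ng/mL

The CYP2C9 pathway (22% of clearance) drops to 0.21× activity: 0.22 × 0.21 = 0.0462.
The CYP3A4 pathway (50% of clearance) increases to 2.5× activity: 0.5 × 2.5 = 1.25.
Non-CYP routes (28%) are unchanged.
Relative clearance = 0.0462 + 1.25 + 0.28 = 1.5762.
New steady-state plasma level = 38.9 / 1.5762 = 24.7 ng/mL (concentration scales inversely with clearance).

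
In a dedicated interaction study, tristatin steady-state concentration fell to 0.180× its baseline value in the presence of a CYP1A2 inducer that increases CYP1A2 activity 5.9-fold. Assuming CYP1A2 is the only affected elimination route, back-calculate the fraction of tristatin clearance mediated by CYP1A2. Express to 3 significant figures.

0.930

Call the CYP1A2 fraction fm. After the interaction, CL_new/CL_old = fm × 5.9 + (1 − fm).
Steady-state concentration ratio = 1 / (new CL fraction), so new CL fraction = 1 / 0.180 = 5.556.
fm × 5.9 + 1 − fm = 5.556  ⇒  fm × (5.9 − 1) = 4.556  ⇒  fm = 0.930.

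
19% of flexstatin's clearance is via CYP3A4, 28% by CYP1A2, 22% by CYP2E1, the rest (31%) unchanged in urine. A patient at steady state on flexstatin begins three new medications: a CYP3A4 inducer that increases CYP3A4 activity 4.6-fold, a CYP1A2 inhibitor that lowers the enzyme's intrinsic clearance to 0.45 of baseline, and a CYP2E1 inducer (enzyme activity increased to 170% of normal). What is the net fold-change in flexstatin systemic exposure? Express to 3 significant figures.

The CYP3A4 pathway (19% of clearance) rises to 4.6× activity: 0.19 × 4.6 = 0.874.
The CYP1A2 pathway (28% of clearance) is reduced to 0.45× activity: 0.28 × 0.45 = 0.126.
The CYP2E1 pathway (22% of clearance) is boosted to 1.7× activity: 0.22 × 1.7 = 0.374.
Non-CYP routes (31%) are unchanged.
New clearance relative to baseline: 0.874 + 0.126 + 0.374 + 0.31 = 1.684.
Net systemic exposure ratio = 1 / 1.684 = 0.594.

0.594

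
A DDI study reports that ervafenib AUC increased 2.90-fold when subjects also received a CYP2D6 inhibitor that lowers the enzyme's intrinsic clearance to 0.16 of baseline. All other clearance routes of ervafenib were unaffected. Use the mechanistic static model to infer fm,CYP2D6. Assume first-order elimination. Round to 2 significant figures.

CL'/CL = 1 / 2.90 = 0.3448
0.16·fm + (1 − fm) = 0.3448
fm = (0.3448 − 1) / (0.16 − 1) = 0.78

0.78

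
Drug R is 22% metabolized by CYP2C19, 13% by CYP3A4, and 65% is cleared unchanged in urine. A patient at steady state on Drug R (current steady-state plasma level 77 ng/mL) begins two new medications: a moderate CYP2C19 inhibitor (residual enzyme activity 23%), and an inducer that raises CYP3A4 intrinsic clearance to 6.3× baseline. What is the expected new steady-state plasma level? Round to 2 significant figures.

The CYP2C19 pathway (22% of clearance) is reduced to 0.23× activity: 0.22 × 0.23 = 0.0506.
The CYP3A4 pathway (13% of clearance) is boosted to 6.3× activity: 0.13 × 6.3 = 0.819.
The remaining 65% of clearance is unaffected.
New clearance relative to baseline: 0.0506 + 0.819 + 0.65 = 1.5196.
Steady-state plasma level ∝ 1/CL: new value = 77 / 1.5196 = 51 ng/mL.

51 ng/mL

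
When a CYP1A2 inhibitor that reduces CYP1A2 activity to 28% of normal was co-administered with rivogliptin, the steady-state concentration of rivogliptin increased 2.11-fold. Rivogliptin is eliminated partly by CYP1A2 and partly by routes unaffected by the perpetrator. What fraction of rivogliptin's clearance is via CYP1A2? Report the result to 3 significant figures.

Let fm be the CYP1A2 fraction. New clearance relative to baseline = fm × 0.28 + (1 − fm).
Steady-state concentration ratio = 1 / (new CL fraction), so new CL fraction = 1 / 2.11 = 0.4739.
fm × 0.28 + 1 − fm = 0.4739  ⇒  fm × (0.28 − 1) = −0.5261  ⇒  fm = 0.731.

0.731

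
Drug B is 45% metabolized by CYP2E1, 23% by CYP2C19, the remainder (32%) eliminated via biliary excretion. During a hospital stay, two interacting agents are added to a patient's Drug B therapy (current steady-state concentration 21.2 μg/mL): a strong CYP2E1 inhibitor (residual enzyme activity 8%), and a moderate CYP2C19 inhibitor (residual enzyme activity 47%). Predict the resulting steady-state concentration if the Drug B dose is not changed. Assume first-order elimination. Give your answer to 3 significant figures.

The CYP2E1 pathway (45% of clearance) falls to 0.08× activity: 0.45 × 0.08 = 0.036.
The CYP2C19 pathway (23% of clearance) is reduced to 0.47× activity: 0.23 × 0.47 = 0.1081.
Non-CYP routes (32%) are unchanged.
Relative clearance = 0.036 + 0.1081 + 0.32 = 0.4641.
New steady-state concentration = 21.2 / 0.4641 = 45.7 μg/mL (concentration scales inversely with clearance).

45.7 μg/mL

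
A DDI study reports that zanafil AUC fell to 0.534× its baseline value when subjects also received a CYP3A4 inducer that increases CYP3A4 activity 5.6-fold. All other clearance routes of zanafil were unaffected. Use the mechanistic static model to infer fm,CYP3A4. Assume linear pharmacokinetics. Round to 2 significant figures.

0.19

Call the CYP3A4 fraction fm. After the interaction, CL_new/CL_old = fm × 5.6 + (1 − fm).
AUC ratio = 1 / (new CL fraction), so new CL fraction = 1 / 0.534 = 1.873.
fm × 5.6 + 1 − fm = 1.873  ⇒  fm × (5.6 − 1) = 0.8727  ⇒  fm = 0.19.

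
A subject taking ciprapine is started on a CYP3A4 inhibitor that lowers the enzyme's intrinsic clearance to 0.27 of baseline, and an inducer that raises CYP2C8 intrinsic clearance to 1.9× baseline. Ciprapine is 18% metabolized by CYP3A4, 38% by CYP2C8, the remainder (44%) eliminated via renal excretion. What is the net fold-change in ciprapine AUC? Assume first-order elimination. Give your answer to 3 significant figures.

0.826

The CYP3A4 pathway (18% of clearance) is reduced to 0.27× activity: 0.18 × 0.27 = 0.0486.
The CYP2C8 pathway (38% of clearance) is boosted to 1.9× activity: 0.38 × 1.9 = 0.722.
Non-CYP routes (44%) are unchanged.
CL_new/CL_old = 0.0486 + 0.722 + 0.44 = 1.2106.
AUC ∝ 1/CL: fold-change = 1 / 1.2106 = 0.826.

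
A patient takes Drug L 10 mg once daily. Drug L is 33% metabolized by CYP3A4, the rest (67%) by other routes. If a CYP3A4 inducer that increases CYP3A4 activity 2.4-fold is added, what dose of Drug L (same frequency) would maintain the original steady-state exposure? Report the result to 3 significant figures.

14.6 mg

CYP3A4: 0.33 × 2.4 = 0.792
Other: 0.67 (unchanged)
CL_new/CL_old = 0.792 + 0.67 = 1.462.
To maintain the same steady-state level, dose must scale with clearance: new dose = 10 × 1.462 = 14.6 mg.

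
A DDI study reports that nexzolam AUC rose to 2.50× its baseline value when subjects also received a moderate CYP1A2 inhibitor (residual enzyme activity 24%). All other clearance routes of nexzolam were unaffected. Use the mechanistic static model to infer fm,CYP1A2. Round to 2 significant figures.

0.79

Call the CYP1A2 fraction fm. After the interaction, CL_new/CL_old = fm × 0.24 + (1 − fm).
AUC ratio = 1 / (new CL fraction), so new CL fraction = 1 / 2.50 = 0.4.
fm × 0.24 + 1 − fm = 0.4  ⇒  fm × (0.24 − 1) = −0.6  ⇒  fm = 0.79.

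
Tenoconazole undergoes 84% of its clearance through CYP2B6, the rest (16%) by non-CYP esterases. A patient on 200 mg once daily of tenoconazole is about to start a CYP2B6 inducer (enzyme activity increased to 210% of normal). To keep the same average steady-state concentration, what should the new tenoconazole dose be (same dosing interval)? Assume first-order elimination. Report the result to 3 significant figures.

385 mg

The CYP2B6 pathway (84% of clearance) is boosted to 2.1× activity: 0.84 × 2.1 = 1.764.
Non-CYP routes (16%) are unchanged.
Relative clearance = 1.764 + 0.16 = 1.924.
To maintain the same steady-state level, dose must scale with clearance: new dose = 200 × 1.924 = 385 mg.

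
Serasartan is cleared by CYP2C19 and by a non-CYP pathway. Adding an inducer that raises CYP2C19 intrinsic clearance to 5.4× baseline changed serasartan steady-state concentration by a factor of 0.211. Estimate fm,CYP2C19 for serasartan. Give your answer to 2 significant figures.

0.85

Let x = fm,CYP2C19. Because steady-state concentration ∝ 1/CL, relative clearance rose to 1/0.211 = 4.739.
Only the CYP2C19 route changed, so 4.739 = x·5.4 + (1 − x), giving x = 0.85.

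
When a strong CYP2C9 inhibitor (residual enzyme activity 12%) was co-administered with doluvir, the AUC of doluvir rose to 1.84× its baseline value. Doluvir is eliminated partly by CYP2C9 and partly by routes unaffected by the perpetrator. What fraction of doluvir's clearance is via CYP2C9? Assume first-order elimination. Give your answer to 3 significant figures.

0.519

CL'/CL = 1 / 1.84 = 0.5435
0.12·fm + (1 − fm) = 0.5435
fm = (0.5435 − 1) / (0.12 − 1) = 0.519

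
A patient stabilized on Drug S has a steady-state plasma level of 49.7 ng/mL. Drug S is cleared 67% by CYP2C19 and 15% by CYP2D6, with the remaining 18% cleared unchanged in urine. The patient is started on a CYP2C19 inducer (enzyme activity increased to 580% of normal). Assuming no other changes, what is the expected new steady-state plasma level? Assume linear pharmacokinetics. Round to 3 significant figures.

The CYP2C19 pathway (67% of clearance) is boosted to 5.8× activity: 0.67 × 5.8 = 3.886.
CYP2D6 (15%) and the residual 18% are unaffected.
CL_new/CL_old = 3.886 + 0.15 + 0.18 = 4.216.
New steady-state plasma level = baseline ÷ relative clearance = 49.7 / 4.216 = 11.8 ng/mL.

11.8 ng/mL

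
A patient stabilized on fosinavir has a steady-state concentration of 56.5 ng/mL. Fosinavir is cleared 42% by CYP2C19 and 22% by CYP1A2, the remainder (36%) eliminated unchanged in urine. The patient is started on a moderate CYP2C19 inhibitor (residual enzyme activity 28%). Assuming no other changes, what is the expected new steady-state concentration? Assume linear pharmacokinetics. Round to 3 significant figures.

81.0 ng/mL

The CYP2C19 pathway (42% of clearance) drops to 0.28× activity: 0.42 × 0.28 = 0.1176.
CYP1A2 (22%) and the residual 36% are unaffected.
Relative clearance = 0.1176 + 0.22 + 0.36 = 0.6976.
With dosing unchanged, steady-state concentration scales as 1/CL: 56.5 / 0.6976 = 81.0 ng/mL.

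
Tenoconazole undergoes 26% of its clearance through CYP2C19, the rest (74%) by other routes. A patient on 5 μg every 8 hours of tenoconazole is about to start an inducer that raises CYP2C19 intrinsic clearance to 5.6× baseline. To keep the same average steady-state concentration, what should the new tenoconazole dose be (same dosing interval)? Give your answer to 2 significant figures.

11 μg

The CYP2C19 pathway (26% of clearance) rises to 5.6× activity: 0.26 × 5.6 = 1.456.
Non-CYP routes (74%) are unchanged.
Relative clearance = 1.456 + 0.74 = 2.196.
To maintain the same steady-state level, dose must scale with clearance: new dose = 5 × 2.196 = 11 μg.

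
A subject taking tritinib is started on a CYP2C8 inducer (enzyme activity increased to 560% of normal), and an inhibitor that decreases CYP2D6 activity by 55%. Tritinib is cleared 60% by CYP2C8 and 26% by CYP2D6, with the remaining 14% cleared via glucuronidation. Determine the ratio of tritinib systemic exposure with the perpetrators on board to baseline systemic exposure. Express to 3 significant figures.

0.276

The CYP2C8 pathway (60% of clearance) is boosted to 5.6× activity: 0.6 × 5.6 = 3.36.
The CYP2D6 pathway (26% of clearance) falls to 0.45× activity: 0.26 × 0.45 = 0.117.
Non-CYP routes (14%) are unchanged.
CL_new/CL_old = 3.36 + 0.117 + 0.14 = 3.617.
Because systemic exposure varies inversely with clearance, the combined effect is 1 / 3.617 = 0.276.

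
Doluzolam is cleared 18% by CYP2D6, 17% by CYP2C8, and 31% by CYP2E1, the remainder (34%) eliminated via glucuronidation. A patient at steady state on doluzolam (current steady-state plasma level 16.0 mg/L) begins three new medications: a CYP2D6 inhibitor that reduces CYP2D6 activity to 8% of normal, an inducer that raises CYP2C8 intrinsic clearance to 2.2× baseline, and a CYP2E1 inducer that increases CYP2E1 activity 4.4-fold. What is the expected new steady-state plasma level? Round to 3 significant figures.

7.65 mg/L

The CYP2D6 pathway (18% of clearance) drops to 0.08× activity: 0.18 × 0.08 = 0.0144.
The CYP2C8 pathway (17% of clearance) increases to 2.2× activity: 0.17 × 2.2 = 0.374.
The CYP2E1 pathway (31% of clearance) is boosted to 4.4× activity: 0.31 × 4.4 = 1.364.
The remaining 34% of clearance is unaffected.
New clearance relative to baseline: 0.0144 + 0.374 + 1.364 + 0.34 = 2.0924.
New steady-state plasma level = 16.0 / 2.0924 = 7.65 mg/L (concentration scales inversely with clearance).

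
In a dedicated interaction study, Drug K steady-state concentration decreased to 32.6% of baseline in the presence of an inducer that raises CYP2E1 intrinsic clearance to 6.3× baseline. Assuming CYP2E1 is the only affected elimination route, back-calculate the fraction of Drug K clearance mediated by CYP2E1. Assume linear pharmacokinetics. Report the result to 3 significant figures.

CL'/CL = 1 / 0.326 = 3.067
6.3·fm + (1 − fm) = 3.067
fm = (3.067 − 1) / (6.3 − 1) = 0.390

0.390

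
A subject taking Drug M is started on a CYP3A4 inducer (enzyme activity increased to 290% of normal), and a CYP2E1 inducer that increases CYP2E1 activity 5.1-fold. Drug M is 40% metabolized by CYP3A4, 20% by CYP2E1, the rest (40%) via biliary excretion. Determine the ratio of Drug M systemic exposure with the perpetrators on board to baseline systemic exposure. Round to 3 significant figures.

CYP3A4: 0.4 × 2.9 = 1.16
CYP2E1: 0.2 × 5.1 = 1.02
Other: 0.4 (unchanged)
CL_new/CL_old = 1.16 + 1.02 + 0.4 = 2.58.
Systemic exposure ∝ 1/CL: fold-change = 1 / 2.58 = 0.388.

0.388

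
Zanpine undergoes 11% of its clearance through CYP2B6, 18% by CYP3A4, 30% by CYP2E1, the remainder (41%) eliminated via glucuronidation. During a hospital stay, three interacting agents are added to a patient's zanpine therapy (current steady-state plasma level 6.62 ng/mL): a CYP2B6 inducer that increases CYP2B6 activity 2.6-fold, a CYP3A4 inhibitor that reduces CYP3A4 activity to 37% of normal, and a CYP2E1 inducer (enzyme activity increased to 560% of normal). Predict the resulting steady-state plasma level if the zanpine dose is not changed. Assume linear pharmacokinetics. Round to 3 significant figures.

2.71 ng/mL

CYP2B6: 0.11 × 2.6 = 0.286
CYP3A4: 0.18 × 0.37 = 0.0666
CYP2E1: 0.3 × 5.6 = 1.68
Other: 0.41 (unchanged)
CL_new/CL_old = 0.286 + 0.0666 + 1.68 + 0.41 = 2.4426.
New steady-state plasma level = 6.62 / 2.4426 = 2.71 ng/mL (concentration scales inversely with clearance).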